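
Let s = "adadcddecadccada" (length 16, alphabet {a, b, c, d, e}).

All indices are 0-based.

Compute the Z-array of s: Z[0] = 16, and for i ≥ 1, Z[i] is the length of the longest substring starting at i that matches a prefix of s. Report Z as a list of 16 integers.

Z[0]=16
i=1: fresh scan; Z[1]=0
i=2: fresh scan; Z[2]=2 scan→box=[2,4)
i=3: min(r-i=1, Z[1]=0)=0; Z[3]=0
i=4: fresh scan; Z[4]=0
i=5: fresh scan; Z[5]=0
i=6: fresh scan; Z[6]=0
i=7: fresh scan; Z[7]=0
i=8: fresh scan; Z[8]=0
i=9: fresh scan; Z[9]=2 scan→box=[9,11)
i=10: min(r-i=1, Z[1]=0)=0; Z[10]=0
i=11: fresh scan; Z[11]=0
i=12: fresh scan; Z[12]=0
i=13: fresh scan; Z[13]=3 scan→box=[13,16)
i=14: min(r-i=2, Z[1]=0)=0; Z[14]=0
i=15: min(r-i=1, Z[2]=2)=1; Z[15]=1

[16, 0, 2, 0, 0, 0, 0, 0, 0, 2, 0, 0, 0, 3, 0, 1]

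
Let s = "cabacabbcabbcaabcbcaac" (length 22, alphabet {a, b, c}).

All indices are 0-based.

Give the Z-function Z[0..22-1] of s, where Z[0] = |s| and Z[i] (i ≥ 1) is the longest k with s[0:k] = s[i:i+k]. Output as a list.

[22, 0, 0, 0, 3, 0, 0, 0, 3, 0, 0, 0, 2, 0, 0, 0, 1, 0, 2, 0, 0, 1]

Z[0]=22
i=1: i≥r, start 0; Z[1]=0
i=2: i≥r, start 0; Z[2]=0
i=3: i≥r, start 0; Z[3]=0
i=4: i≥r, start 0; Z[4]=3 scan→box=[4,7)
i=5: min(r-i=2, Z[1]=0)=0; Z[5]=0
i=6: min(r-i=1, Z[2]=0)=0; Z[6]=0
i=7: i≥r, start 0; Z[7]=0
i=8: i≥r, start 0; Z[8]=3 scan→box=[8,11)
i=9: min(r-i=2, Z[1]=0)=0; Z[9]=0
i=10: min(r-i=1, Z[2]=0)=0; Z[10]=0
i=11: i≥r, start 0; Z[11]=0
i=12: i≥r, start 0; Z[12]=2 scan→box=[12,14)
i=13: min(r-i=1, Z[1]=0)=0; Z[13]=0
i=14: i≥r, start 0; Z[14]=0
i=15: i≥r, start 0; Z[15]=0
i=16: i≥r, start 0; Z[16]=1 scan→box=[16,17)
i=17: i≥r, start 0; Z[17]=0
i=18: i≥r, start 0; Z[18]=2 scan→box=[18,20)
i=19: min(r-i=1, Z[1]=0)=0; Z[19]=0
i=20: i≥r, start 0; Z[20]=0
i=21: i≥r, start 0; Z[21]=1 scan→box=[21,22)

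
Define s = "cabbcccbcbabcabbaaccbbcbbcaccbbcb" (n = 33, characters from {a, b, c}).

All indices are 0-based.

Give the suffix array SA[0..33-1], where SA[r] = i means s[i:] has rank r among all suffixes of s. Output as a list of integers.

sorted suffixes:
  #0 SA[0]=16  'aaccbbcbbcaccbbcb'
  #1 SA[1]=13  'abbaaccbbcbbcaccbbcb'
  #2 SA[2]=1  'abbcccbcbabcabbaaccbbcbbcaccbbcb'
  #3 SA[3]=10  'abcabbaaccbbcbbcaccbbcb'
  #4 SA[4]=26  'accbbcb'
  #5 SA[5]=17  'accbbcbbcaccbbcb'
  #6 SA[6]=32  'b'
  #7 SA[7]=15  'baaccbbcbbcaccbbcb'
  #8 SA[8]=9  'babcabbaaccbbcbbcaccbbcb'
  #9 SA[9]=14  'bbaaccbbcbbcaccbbcb'
  #10 SA[10]=23  'bbcaccbbcb'
  #11 SA[11]=29  'bbcb'
  #12 SA[12]=20  'bbcbbcaccbbcb'
  #13 SA[13]=2  'bbcccbcbabcabbaaccbbcbbcaccbbcb'
  #14 SA[14]=11  'bcabbaaccbbcbbcaccbbcb'
  #15 SA[15]=24  'bcaccbbcb'
  #16 SA[16]=30  'bcb'
  #17 SA[17]=7  'bcbabcabbaaccbbcbbcaccbbcb'
  #18 SA[18]=21  'bcbbcaccbbcb'
  #19 SA[19]=3  'bcccbcbabcabbaaccbbcbbcaccbbcb'
  #20 SA[20]=12  'cabbaaccbbcbbcaccbbcb'
  #21 SA[21]=0  'cabbcccbcbabcabbaaccbbcbbcaccbbcb'
  #22 SA[22]=25  'caccbbcb'
  #23 SA[23]=31  'cb'
  #24 SA[24]=8  'cbabcabbaaccbbcbbcaccbbcb'
  #25 SA[25]=22  'cbbcaccbbcb'
  #26 SA[26]=28  'cbbcb'
  #27 SA[27]=19  'cbbcbbcaccbbcb'
  #28 SA[28]=6  'cbcbabcabbaaccbbcbbcaccbbcb'
  #29 SA[29]=27  'ccbbcb'
  #30 SA[30]=18  'ccbbcbbcaccbbcb'
  #31 SA[31]=5  'ccbcbabcabbaaccbbcbbcaccbbcb'
  #32 SA[32]=4  'cccbcbabcabbaaccbbcbbcaccbbcb'

[16, 13, 1, 10, 26, 17, 32, 15, 9, 14, 23, 29, 20, 2, 11, 24, 30, 7, 21, 3, 12, 0, 25, 31, 8, 22, 28, 19, 6, 27, 18, 5, 4]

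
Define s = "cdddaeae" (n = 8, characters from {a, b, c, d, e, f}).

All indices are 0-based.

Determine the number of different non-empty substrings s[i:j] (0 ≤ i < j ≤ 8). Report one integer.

rank | idx | suffix
   0 |   6 | ae
   1 |   4 | aeae
   2 |   0 | cdddaeae
   3 |   3 | daeae
   4 |   2 | ddaeae
   5 |   1 | dddaeae
   6 |   7 | e
   7 |   5 | eae

SA = [6, 4, 0, 3, 2, 1, 7, 5]
[i] adj suffixes → lcp
  [1] 6/4 → 2 ('ae')
  [2] 4/0 → 0 ('')
  [3] 0/3 → 0 ('')
  [4] 3/2 → 1 ('d')
  [5] 2/1 → 2 ('dd')
  [6] 1/7 → 0 ('')
  [7] 7/5 → 1 ('e')

n(n+1)/2 = 8·9/2 = 36
Σ LCP = 0 + 2 + 0 + 0 + 1 + 2 + 0 + 1 = 6
distinct = 36 − 6 = 30

30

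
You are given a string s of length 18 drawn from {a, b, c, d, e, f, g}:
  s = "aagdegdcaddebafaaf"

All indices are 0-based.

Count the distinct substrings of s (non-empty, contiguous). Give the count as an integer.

sorted suffixes:
  #0 SA[0]=15  'aaf'
  #1 SA[1]=0  'aagdegdcaddebafaaf'
  #2 SA[2]=8  'addebafaaf'
  #3 SA[3]=16  'af'
  #4 SA[4]=13  'afaaf'
  #5 SA[5]=1  'agdegdcaddebafaaf'
  #6 SA[6]=12  'bafaaf'
  #7 SA[7]=7  'caddebafaaf'
  #8 SA[8]=6  'dcaddebafaaf'
  #9 SA[9]=9  'ddebafaaf'
  #10 SA[10]=10  'debafaaf'
  #11 SA[11]=3  'degdcaddebafaaf'
  #12 SA[12]=11  'ebafaaf'
  #13 SA[13]=4  'egdcaddebafaaf'
  #14 SA[14]=17  'f'
  #15 SA[15]=14  'faaf'
  #16 SA[16]=5  'gdcaddebafaaf'
  #17 SA[17]=2  'gdegdcaddebafaaf'

SA = [15, 0, 8, 16, 13, 1, 12, 7, 6, 9, 10, 3, 11, 4, 17, 14, 5, 2]
i: (SA[i-1],SA[i]) lcp shared
  1: (15,0) 2 'aa'
  2: (0,8) 1 'a'
  3: (8,16) 1 'a'
  4: (16,13) 2 'af'
  5: (13,1) 1 'a'
  6: (1,12) 0 ''
  7: (12,7) 0 ''
  8: (7,6) 0 ''
  9: (6,9) 1 'd'
  10: (9,10) 1 'd'
  11: (10,3) 2 'de'
  12: (3,11) 0 ''
  13: (11,4) 1 'e'
  14: (4,17) 0 ''
  15: (17,14) 1 'f'
  16: (14,5) 0 ''
  17: (5,2) 2 'gd'

n(n+1)/2 = 18·19/2 = 171
Σ LCP = 0 + 2 + 1 + 1 + 2 + 1 + 0 + 0 + 0 + 1 + 1 + 2 + 0 + 1 + 0 + 1 + 0 + 2 = 15
distinct = 171 − 15 = 156

156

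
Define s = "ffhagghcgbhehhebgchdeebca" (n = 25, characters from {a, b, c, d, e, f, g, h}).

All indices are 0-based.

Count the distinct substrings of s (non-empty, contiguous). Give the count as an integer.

sorted suffixes:
  #0 SA[0]=24  'a'
  #1 SA[1]=3  'agghcgbhehhebgchdeebca'
  #2 SA[2]=22  'bca'
  #3 SA[3]=15  'bgchdeebca'
  #4 SA[4]=9  'bhehhebgchdeebca'
  #5 SA[5]=23  'ca'
  #6 SA[6]=7  'cgbhehhebgchdeebca'
  #7 SA[7]=17  'chdeebca'
  #8 SA[8]=19  'deebca'
  #9 SA[9]=21  'ebca'
  #10 SA[10]=14  'ebgchdeebca'
  #11 SA[11]=20  'eebca'
  #12 SA[12]=11  'ehhebgchdeebca'
  #13 SA[13]=0  'ffhagghcgbhehhebgchdeebca'
  #14 SA[14]=1  'fhagghcgbhehhebgchdeebca'
  #15 SA[15]=8  'gbhehhebgchdeebca'
  #16 SA[16]=16  'gchdeebca'
  #17 SA[17]=4  'gghcgbhehhebgchdeebca'
  #18 SA[18]=5  'ghcgbhehhebgchdeebca'
  #19 SA[19]=2  'hagghcgbhehhebgchdeebca'
  #20 SA[20]=6  'hcgbhehhebgchdeebca'
  #21 SA[21]=18  'hdeebca'
  #22 SA[22]=13  'hebgchdeebca'
  #23 SA[23]=10  'hehhebgchdeebca'
  #24 SA[24]=12  'hhebgchdeebca'

SA = [24, 3, 22, 15, 9, 23, 7, 17, 19, 21, 14, 20, 11, 0, 1, 8, 16, 4, 5, 2, 6, 18, 13, 10, 12]
[i] adj suffixes → lcp
  [1] 24/3 → 1 ('a')
  [2] 3/22 → 0 ('')
  [3] 22/15 → 1 ('b')
  [4] 15/9 → 1 ('b')
  [5] 9/23 → 0 ('')
  [6] 23/7 → 1 ('c')
  [7] 7/17 → 1 ('c')
  [8] 17/19 → 0 ('')
  [9] 19/21 → 0 ('')
  [10] 21/14 → 2 ('eb')
  [11] 14/20 → 1 ('e')
  [12] 20/11 → 1 ('e')
  [13] 11/0 → 0 ('')
  [14] 0/1 → 1 ('f')
  [15] 1/8 → 0 ('')
  [16] 8/16 → 1 ('g')
  [17] 16/4 → 1 ('g')
  [18] 4/5 → 1 ('g')
  [19] 5/2 → 0 ('')
  [20] 2/6 → 1 ('h')
  [21] 6/18 → 1 ('h')
  [22] 18/13 → 1 ('h')
  [23] 13/10 → 2 ('he')
  [24] 10/12 → 1 ('h')

n(n+1)/2 = 25·26/2 = 325
Σ LCP = 0 + 1 + 0 + 1 + 1 + 0 + 1 + 1 + 0 + 0 + 2 + 1 + 1 + 0 + 1 + 0 + 1 + 1 + 1 + 0 + 1 + 1 + 1 + 2 + 1 = 19
distinct = 325 − 19 = 306

306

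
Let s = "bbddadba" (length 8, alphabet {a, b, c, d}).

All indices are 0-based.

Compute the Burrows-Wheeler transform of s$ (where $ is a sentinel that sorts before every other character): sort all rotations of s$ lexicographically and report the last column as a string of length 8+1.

rank  rotation   last
    0  $bbddadba  a
    1  a$bbddadb  b
    2  adba$bbdd  d
    3  ba$bbddad  d
    4  bbddadba$  $
    5  bddadba$b  b
    6  dadba$bbd  d
    7  dba$bbdda  a
    8  ddadba$bb  b

abdd$bdab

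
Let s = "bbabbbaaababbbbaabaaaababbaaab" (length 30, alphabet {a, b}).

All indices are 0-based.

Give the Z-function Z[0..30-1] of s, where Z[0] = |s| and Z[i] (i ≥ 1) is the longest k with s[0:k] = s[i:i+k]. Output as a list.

[30, 1, 0, 2, 3, 1, 0, 0, 0, 1, 0, 2, 2, 3, 1, 0, 0, 1, 0, 0, 0, 0, 1, 0, 3, 1, 0, 0, 0, 1]

Z[0]=30
i=1: i≥r, start 0; Z[1]=1 extend→box=[1,2)
i=2: i≥r, start 0; Z[2]=0
i=3: i≥r, start 0; Z[3]=2 extend→box=[3,5)
i=4: min(r-i=1, Z[1]=1)=1; Z[4]=3 extend→box=[4,7)
i=5: min(r-i=2, Z[1]=1)=1; Z[5]=1
i=6: min(r-i=1, Z[2]=0)=0; Z[6]=0
i=7: i≥r, start 0; Z[7]=0
i=8: i≥r, start 0; Z[8]=0
i=9: i≥r, start 0; Z[9]=1 extend→box=[9,10)
i=10: i≥r, start 0; Z[10]=0
i=11: i≥r, start 0; Z[11]=2 extend→box=[11,13)
i=12: min(r-i=1, Z[1]=1)=1; Z[12]=2 extend→box=[12,14)
i=13: min(r-i=1, Z[1]=1)=1; Z[13]=3 extend→box=[13,16)
i=14: min(r-i=2, Z[1]=1)=1; Z[14]=1
i=15: min(r-i=1, Z[2]=0)=0; Z[15]=0
i=16: i≥r, start 0; Z[16]=0
i=17: i≥r, start 0; Z[17]=1 extend→box=[17,18)
i=18: i≥r, start 0; Z[18]=0
i=19: i≥r, start 0; Z[19]=0
i=20: i≥r, start 0; Z[20]=0
i=21: i≥r, start 0; Z[21]=0
i=22: i≥r, start 0; Z[22]=1 extend→box=[22,23)
i=23: i≥r, start 0; Z[23]=0
i=24: i≥r, start 0; Z[24]=3 extend→box=[24,27)
i=25: min(r-i=2, Z[1]=1)=1; Z[25]=1
i=26: min(r-i=1, Z[2]=0)=0; Z[26]=0
i=27: i≥r, start 0; Z[27]=0
i=28: i≥r, start 0; Z[28]=0
i=29: i≥r, start 0; Z[29]=1 extend→box=[29,30)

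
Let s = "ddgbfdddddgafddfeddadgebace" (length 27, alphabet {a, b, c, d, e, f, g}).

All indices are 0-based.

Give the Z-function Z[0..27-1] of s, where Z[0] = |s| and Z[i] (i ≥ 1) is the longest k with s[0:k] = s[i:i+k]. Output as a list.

[27, 1, 0, 0, 0, 2, 2, 2, 3, 1, 0, 0, 0, 2, 1, 0, 0, 2, 1, 0, 1, 0, 0, 0, 0, 0, 0]

Z[0]=27
i=1: fresh scan; Z[1]=1 grow→box=[1,2)
i=2: fresh scan; Z[2]=0
i=3: fresh scan; Z[3]=0
i=4: fresh scan; Z[4]=0
i=5: fresh scan; Z[5]=2 grow→box=[5,7)
i=6: min(r-i=1, Z[1]=1)=1; Z[6]=2 grow→box=[6,8)
i=7: min(r-i=1, Z[1]=1)=1; Z[7]=2 grow→box=[7,9)
i=8: min(r-i=1, Z[1]=1)=1; Z[8]=3 grow→box=[8,11)
i=9: min(r-i=2, Z[1]=1)=1; Z[9]=1
i=10: min(r-i=1, Z[2]=0)=0; Z[10]=0
i=11: fresh scan; Z[11]=0
i=12: fresh scan; Z[12]=0
i=13: fresh scan; Z[13]=2 grow→box=[13,15)
i=14: min(r-i=1, Z[1]=1)=1; Z[14]=1
i=15: fresh scan; Z[15]=0
i=16: fresh scan; Z[16]=0
i=17: fresh scan; Z[17]=2 grow→box=[17,19)
i=18: min(r-i=1, Z[1]=1)=1; Z[18]=1
i=19: fresh scan; Z[19]=0
i=20: fresh scan; Z[20]=1 grow→box=[20,21)
i=21: fresh scan; Z[21]=0
i=22: fresh scan; Z[22]=0
i=23: fresh scan; Z[23]=0
i=24: fresh scan; Z[24]=0
i=25: fresh scan; Z[25]=0
i=26: fresh scan; Z[26]=0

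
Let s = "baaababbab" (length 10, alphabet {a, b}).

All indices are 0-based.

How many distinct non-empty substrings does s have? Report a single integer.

41

rank | idx | suffix
   0 |   1 | aaababbab
   1 |   2 | aababbab
   2 |   8 | ab
   3 |   3 | ababbab
   4 |   5 | abbab
   5 |   9 | b
   6 |   0 | baaababbab
   7 |   7 | bab
   8 |   4 | babbab
   9 |   6 | bbab

SA = [1, 2, 8, 3, 5, 9, 0, 7, 4, 6]
[i] adj suffixes → lcp
  [1] 1/2 → 2 ('aa')
  [2] 2/8 → 1 ('a')
  [3] 8/3 → 2 ('ab')
  [4] 3/5 → 2 ('ab')
  [5] 5/9 → 0 ('')
  [6] 9/0 → 1 ('b')
  [7] 0/7 → 2 ('ba')
  [8] 7/4 → 3 ('bab')
  [9] 4/6 → 1 ('b')

n(n+1)/2 = 10·11/2 = 55
Σ LCP = 0 + 2 + 1 + 2 + 2 + 0 + 1 + 2 + 3 + 1 = 14
distinct = 55 − 14 = 41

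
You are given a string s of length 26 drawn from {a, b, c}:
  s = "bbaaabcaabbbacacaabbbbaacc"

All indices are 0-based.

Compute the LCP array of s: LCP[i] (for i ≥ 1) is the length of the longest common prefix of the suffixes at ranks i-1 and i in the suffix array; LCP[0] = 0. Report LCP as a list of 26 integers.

rank | idx | suffix
   0 |   2 | aaabcaabbbacacaabbbbaacc
   1 |   7 | aabbbacacaabbbbaacc
   2 |  16 | aabbbbaacc
   3 |   3 | aabcaabbbacacaabbbbaacc
   4 |  22 | aacc
   5 |   8 | abbbacacaabbbbaacc
   6 |  17 | abbbbaacc
   7 |   4 | abcaabbbacacaabbbbaacc
   8 |  14 | acaabbbbaacc
   9 |  12 | acacaabbbbaacc
  10 |  23 | acc
  11 |   1 | baaabcaabbbacacaabbbbaacc
  12 |  21 | baacc
  13 |  11 | bacacaabbbbaacc
  14 |   0 | bbaaabcaabbbacacaabbbbaacc
  15 |  20 | bbaacc
  16 |  10 | bbacacaabbbbaacc
  17 |  19 | bbbaacc
  18 |   9 | bbbacacaabbbbaacc
  19 |  18 | bbbbaacc
  20 |   5 | bcaabbbacacaabbbbaacc
  21 |  25 | c
  22 |   6 | caabbbacacaabbbbaacc
  23 |  15 | caabbbbaacc
  24 |  13 | cacaabbbbaacc
  25 |  24 | cc

SA = [2, 7, 16, 3, 22, 8, 17, 4, 14, 12, 23, 1, 21, 11, 0, 20, 10, 19, 9, 18, 5, 25, 6, 15, 13, 24]
i: (SA[i-1],SA[i]) lcp shared
  1: (2,7) 2 'aa'
  2: (7,16) 5 'aabbb'
  3: (16,3) 3 'aab'
  4: (3,22) 2 'aa'
  5: (22,8) 1 'a'
  6: (8,17) 4 'abbb'
  7: (17,4) 2 'ab'
  8: (4,14) 1 'a'
  9: (14,12) 3 'aca'
  10: (12,23) 2 'ac'
  11: (23,1) 0 ''
  12: (1,21) 3 'baa'
  13: (21,11) 2 'ba'
  14: (11,0) 1 'b'
  15: (0,20) 4 'bbaa'
  16: (20,10) 3 'bba'
  17: (10,19) 2 'bb'
  18: (19,9) 4 'bbba'
  19: (9,18) 3 'bbb'
  20: (18,5) 1 'b'
  21: (5,25) 0 ''
  22: (25,6) 1 'c'
  23: (6,15) 6 'caabbb'
  24: (15,13) 2 'ca'
  25: (13,24) 1 'c'

[0, 2, 5, 3, 2, 1, 4, 2, 1, 3, 2, 0, 3, 2, 1, 4, 3, 2, 4, 3, 1, 0, 1, 6, 2, 1]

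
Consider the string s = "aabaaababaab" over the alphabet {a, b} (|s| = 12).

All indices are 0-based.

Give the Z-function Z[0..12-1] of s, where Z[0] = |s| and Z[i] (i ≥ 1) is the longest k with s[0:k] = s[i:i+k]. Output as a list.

Z[0]=12
i=1: outside box; Z[1]=1 extend→box=[1,2)
i=2: outside box; Z[2]=0
i=3: outside box; Z[3]=2 extend→box=[3,5)
i=4: min(r-i=1, Z[1]=1)=1; Z[4]=4 extend→box=[4,8)
i=5: min(r-i=3, Z[1]=1)=1; Z[5]=1
i=6: min(r-i=2, Z[2]=0)=0; Z[6]=0
i=7: min(r-i=1, Z[3]=2)=1; Z[7]=1
i=8: outside box; Z[8]=0
i=9: outside box; Z[9]=3 extend→box=[9,12)
i=10: min(r-i=2, Z[1]=1)=1; Z[10]=1
i=11: min(r-i=1, Z[2]=0)=0; Z[11]=0

[12, 1, 0, 2, 4, 1, 0, 1, 0, 3, 1, 0]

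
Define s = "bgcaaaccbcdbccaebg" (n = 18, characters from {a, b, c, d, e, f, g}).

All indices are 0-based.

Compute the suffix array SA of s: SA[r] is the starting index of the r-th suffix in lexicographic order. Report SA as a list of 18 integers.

[3, 4, 5, 14, 11, 8, 16, 0, 2, 13, 7, 12, 6, 9, 10, 15, 17, 1]

rank | idx | suffix
   0 |   3 | aaaccbcdbccaebg
   1 |   4 | aaccbcdbccaebg
   2 |   5 | accbcdbccaebg
   3 |  14 | aebg
   4 |  11 | bccaebg
   5 |   8 | bcdbccaebg
   6 |  16 | bg
   7 |   0 | bgcaaaccbcdbccaebg
   8 |   2 | caaaccbcdbccaebg
   9 |  13 | caebg
  10 |   7 | cbcdbccaebg
  11 |  12 | ccaebg
  12 |   6 | ccbcdbccaebg
  13 |   9 | cdbccaebg
  14 |  10 | dbccaebg
  15 |  15 | ebg
  16 |  17 | g
  17 |   1 | gcaaaccbcdbccaebg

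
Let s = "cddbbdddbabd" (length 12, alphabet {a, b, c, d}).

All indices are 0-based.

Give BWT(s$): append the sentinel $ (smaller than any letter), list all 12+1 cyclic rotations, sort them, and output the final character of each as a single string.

rank  rotation       last
    0  $cddbbdddbabd  d
    1  abd$cddbbdddb  b
    2  babd$cddbbddd  d
    3  bbdddbabd$cdd  d
    4  bd$cddbbdddba  a
    5  bdddbabd$cddb  b
    6  cddbbdddbabd$  $
    7  d$cddbbdddbab  b
    8  dbabd$cddbbdd  d
    9  dbbdddbabd$cd  d
   10  ddbabd$cddbbd  d
   11  ddbbdddbabd$c  c
   12  dddbabd$cddbb  b

dbddab$bdddcb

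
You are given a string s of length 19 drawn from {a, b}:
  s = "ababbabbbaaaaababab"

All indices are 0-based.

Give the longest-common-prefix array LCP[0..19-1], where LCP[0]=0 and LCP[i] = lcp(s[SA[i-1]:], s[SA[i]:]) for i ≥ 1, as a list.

[0, 4, 3, 2, 1, 2, 4, 4, 2, 3, 0, 1, 2, 3, 3, 4, 1, 3, 2]

rank→(start, suffix):
  0 → (9, 'aaaaababab')
  1 → (10, 'aaaababab')
  2 → (11, 'aaababab')
  3 → (12, 'aababab')
  4 → (17, 'ab')
  5 → (15, 'abab')
  6 → (13, 'ababab')
  7 → (0, 'ababbabbbaaaaababab')
  8 → (2, 'abbabbbaaaaababab')
  9 → (5, 'abbbaaaaababab')
  10 → (18, 'b')
  11 → (8, 'baaaaababab')
  12 → (16, 'bab')
  13 → (14, 'babab')
  14 → (1, 'babbabbbaaaaababab')
  15 → (4, 'babbbaaaaababab')
  16 → (7, 'bbaaaaababab')
  17 → (3, 'bbabbbaaaaababab')
  18 → (6, 'bbbaaaaababab')

SA = [9, 10, 11, 12, 17, 15, 13, 0, 2, 5, 18, 8, 16, 14, 1, 4, 7, 3, 6]
rank  pair      lcp
   1  s[9:],s[10:]  4  'aaaa'
   2  s[10:],s[11:]  3  'aaa'
   3  s[11:],s[12:]  2  'aa'
   4  s[12:],s[17:]  1  'a'
   5  s[17:],s[15:]  2  'ab'
   6  s[15:],s[13:]  4  'abab'
   7  s[13:],s[0:]  4  'abab'
   8  s[0:],s[2:]  2  'ab'
   9  s[2:],s[5:]  3  'abb'
  10  s[5:],s[18:]  0  ''
  11  s[18:],s[8:]  1  'b'
  12  s[8:],s[16:]  2  'ba'
  13  s[16:],s[14:]  3  'bab'
  14  s[14:],s[1:]  3  'bab'
  15  s[1:],s[4:]  4  'babb'
  16  s[4:],s[7:]  1  'b'
  17  s[7:],s[3:]  3  'bba'
  18  s[3:],s[6:]  2  'bb'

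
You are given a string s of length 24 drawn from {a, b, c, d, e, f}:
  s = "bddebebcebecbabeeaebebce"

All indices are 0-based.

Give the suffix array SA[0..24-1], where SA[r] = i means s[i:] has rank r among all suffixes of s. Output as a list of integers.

rank→(start, suffix):
  0 → (13, 'abeeaebebce')
  1 → (17, 'aebebce')
  2 → (12, 'babeeaebebce')
  3 → (21, 'bce')
  4 → (6, 'bcebecbabeeaebebce')
  5 → (0, 'bddebebcebecbabeeaebebce')
  6 → (19, 'bebce')
  7 → (4, 'bebcebecbabeeaebebce')
  8 → (9, 'becbabeeaebebce')
  9 → (14, 'beeaebebce')
  10 → (11, 'cbabeeaebebce')
  11 → (22, 'ce')
  12 → (7, 'cebecbabeeaebebce')
  13 → (1, 'ddebebcebecbabeeaebebce')
  14 → (2, 'debebcebecbabeeaebebce')
  15 → (23, 'e')
  16 → (16, 'eaebebce')
  17 → (20, 'ebce')
  18 → (5, 'ebcebecbabeeaebebce')
  19 → (18, 'ebebce')
  20 → (3, 'ebebcebecbabeeaebebce')
  21 → (8, 'ebecbabeeaebebce')
  22 → (10, 'ecbabeeaebebce')
  23 → (15, 'eeaebebce')

[13, 17, 12, 21, 6, 0, 19, 4, 9, 14, 11, 22, 7, 1, 2, 23, 16, 20, 5, 18, 3, 8, 10, 15]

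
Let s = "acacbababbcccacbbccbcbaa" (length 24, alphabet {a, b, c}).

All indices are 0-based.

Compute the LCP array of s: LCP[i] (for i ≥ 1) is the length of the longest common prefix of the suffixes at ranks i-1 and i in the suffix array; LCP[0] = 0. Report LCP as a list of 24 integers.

[0, 1, 1, 2, 1, 2, 3, 0, 2, 3, 1, 4, 1, 2, 3, 0, 4, 1, 3, 2, 2, 1, 2, 2]

rank | idx | suffix
   0 |  23 | a
   1 |  22 | aa
   2 |   5 | ababbcccacbbccbcbaa
   3 |   7 | abbcccacbbccbcbaa
   4 |   0 | acacbababbcccacbbccbcbaa
   5 |   2 | acbababbcccacbbccbcbaa
   6 |  13 | acbbccbcbaa
   7 |  21 | baa
   8 |   4 | bababbcccacbbccbcbaa
   9 |   6 | babbcccacbbccbcbaa
  10 |  15 | bbccbcbaa
  11 |   8 | bbcccacbbccbcbaa
  12 |  19 | bcbaa
  13 |  16 | bccbcbaa
  14 |   9 | bcccacbbccbcbaa
  15 |   1 | cacbababbcccacbbccbcbaa
  16 |  12 | cacbbccbcbaa
  17 |  20 | cbaa
  18 |   3 | cbababbcccacbbccbcbaa
  19 |  14 | cbbccbcbaa
  20 |  18 | cbcbaa
  21 |  11 | ccacbbccbcbaa
  22 |  17 | ccbcbaa
  23 |  10 | cccacbbccbcbaa

SA = [23, 22, 5, 7, 0, 2, 13, 21, 4, 6, 15, 8, 19, 16, 9, 1, 12, 20, 3, 14, 18, 11, 17, 10]
[i] adj suffixes → lcp
  [1] 23/22 → 1 ('a')
  [2] 22/5 → 1 ('a')
  [3] 5/7 → 2 ('ab')
  [4] 7/0 → 1 ('a')
  [5] 0/2 → 2 ('ac')
  [6] 2/13 → 3 ('acb')
  [7] 13/21 → 0 ('')
  [8] 21/4 → 2 ('ba')
  [9] 4/6 → 3 ('bab')
  [10] 6/15 → 1 ('b')
  [11] 15/8 → 4 ('bbcc')
  [12] 8/19 → 1 ('b')
  [13] 19/16 → 2 ('bc')
  [14] 16/9 → 3 ('bcc')
  [15] 9/1 → 0 ('')
  [16] 1/12 → 4 ('cacb')
  [17] 12/20 → 1 ('c')
  [18] 20/3 → 3 ('cba')
  [19] 3/14 → 2 ('cb')
  [20] 14/18 → 2 ('cb')
  [21] 18/11 → 1 ('c')
  [22] 11/17 → 2 ('cc')
  [23] 17/10 → 2 ('cc')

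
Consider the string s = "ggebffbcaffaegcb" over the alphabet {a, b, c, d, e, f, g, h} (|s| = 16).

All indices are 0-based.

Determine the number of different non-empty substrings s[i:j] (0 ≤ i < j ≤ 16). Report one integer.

sorted suffixes:
  #0 SA[0]=11  'aegcb'
  #1 SA[1]=8  'affaegcb'
  #2 SA[2]=15  'b'
  #3 SA[3]=6  'bcaffaegcb'
  #4 SA[4]=3  'bffbcaffaegcb'
  #5 SA[5]=7  'caffaegcb'
  #6 SA[6]=14  'cb'
  #7 SA[7]=2  'ebffbcaffaegcb'
  #8 SA[8]=12  'egcb'
  #9 SA[9]=10  'faegcb'
  #10 SA[10]=5  'fbcaffaegcb'
  #11 SA[11]=9  'ffaegcb'
  #12 SA[12]=4  'ffbcaffaegcb'
  #13 SA[13]=13  'gcb'
  #14 SA[14]=1  'gebffbcaffaegcb'
  #15 SA[15]=0  'ggebffbcaffaegcb'

SA = [11, 8, 15, 6, 3, 7, 14, 2, 12, 10, 5, 9, 4, 13, 1, 0]
i: (SA[i-1],SA[i]) lcp shared
  1: (11,8) 1 'a'
  2: (8,15) 0 ''
  3: (15,6) 1 'b'
  4: (6,3) 1 'b'
  5: (3,7) 0 ''
  6: (7,14) 1 'c'
  7: (14,2) 0 ''
  8: (2,12) 1 'e'
  9: (12,10) 0 ''
  10: (10,5) 1 'f'
  11: (5,9) 1 'f'
  12: (9,4) 2 'ff'
  13: (4,13) 0 ''
  14: (13,1) 1 'g'
  15: (1,0) 1 'g'

n(n+1)/2 = 16·17/2 = 136
Σ LCP = 0 + 1 + 0 + 1 + 1 + 0 + 1 + 0 + 1 + 0 + 1 + 1 + 2 + 0 + 1 + 1 = 11
distinct = 136 − 11 = 125

125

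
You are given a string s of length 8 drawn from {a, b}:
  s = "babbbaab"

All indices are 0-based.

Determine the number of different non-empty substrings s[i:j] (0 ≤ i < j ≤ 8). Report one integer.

rank→(start, suffix):
  0 → (5, 'aab')
  1 → (6, 'ab')
  2 → (1, 'abbbaab')
  3 → (7, 'b')
  4 → (4, 'baab')
  5 → (0, 'babbbaab')
  6 → (3, 'bbaab')
  7 → (2, 'bbbaab')

SA = [5, 6, 1, 7, 4, 0, 3, 2]
rank  pair      lcp
   1  s[5:],s[6:]  1  'a'
   2  s[6:],s[1:]  2  'ab'
   3  s[1:],s[7:]  0  ''
   4  s[7:],s[4:]  1  'b'
   5  s[4:],s[0:]  2  'ba'
   6  s[0:],s[3:]  1  'b'
   7  s[3:],s[2:]  2  'bb'

n(n+1)/2 = 8·9/2 = 36
Σ LCP = 0 + 1 + 2 + 0 + 1 + 2 + 1 + 2 = 9
distinct = 36 − 9 = 27

27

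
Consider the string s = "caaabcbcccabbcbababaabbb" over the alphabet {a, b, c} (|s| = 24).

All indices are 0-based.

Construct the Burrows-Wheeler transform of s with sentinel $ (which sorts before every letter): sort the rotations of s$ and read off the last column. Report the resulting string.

bcbabbacabaacbaabac$cbbcb

rank  rotation                   last
    0  $caaabcbcccabbcbababaabbb  b
    1  aaabcbcccabbcbababaabbb$c  c
    2  aabbb$caaabcbcccabbcbabab  b
    3  aabcbcccabbcbababaabbb$ca  a
    4  abaabbb$caaabcbcccabbcbab  b
    5  ababaabbb$caaabcbcccabbcb  b
    6  abbb$caaabcbcccabbcbababa  a
    7  abbcbababaabbb$caaabcbccc  c
    8  abcbcccabbcbababaabbb$caa  a
    9  b$caaabcbcccabbcbababaabb  b
   10  baabbb$caaabcbcccabbcbaba  a
   11  babaabbb$caaabcbcccabbcba  a
   12  bababaabbb$caaabcbcccabbc  c
   13  bb$caaabcbcccabbcbababaab  b
   14  bbb$caaabcbcccabbcbababaa  a
   15  bbcbababaabbb$caaabcbccca  a
   16  bcbababaabbb$caaabcbcccab  b
   17  bcbcccabbcbababaabbb$caaa  a
   18  bcccabbcbababaabbb$caaabc  c
   19  caaabcbcccabbcbababaabbb$  $
   20  cabbcbababaabbb$caaabcbcc  c
   21  cbababaabbb$caaabcbcccabb  b
   22  cbcccabbcbababaabbb$caaab  b
   23  ccabbcbababaabbb$caaabcbc  c
   24  cccabbcbababaabbb$caaabcb  b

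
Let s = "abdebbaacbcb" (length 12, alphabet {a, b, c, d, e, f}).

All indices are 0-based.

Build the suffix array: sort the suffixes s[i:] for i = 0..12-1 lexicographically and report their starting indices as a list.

[6, 0, 7, 11, 5, 4, 9, 1, 10, 8, 2, 3]

rank→(start, suffix):
  0 → (6, 'aacbcb')
  1 → (0, 'abdebbaacbcb')
  2 → (7, 'acbcb')
  3 → (11, 'b')
  4 → (5, 'baacbcb')
  5 → (4, 'bbaacbcb')
  6 → (9, 'bcb')
  7 → (1, 'bdebbaacbcb')
  8 → (10, 'cb')
  9 → (8, 'cbcb')
  10 → (2, 'debbaacbcb')
  11 → (3, 'ebbaacbcb')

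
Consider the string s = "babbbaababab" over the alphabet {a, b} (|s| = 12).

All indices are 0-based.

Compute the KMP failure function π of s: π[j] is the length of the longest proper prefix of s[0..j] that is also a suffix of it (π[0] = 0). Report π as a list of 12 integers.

[0, 0, 1, 1, 1, 2, 0, 1, 2, 3, 2, 3]

π[0] = 0
j=1 s[j]='a': π[1]=0 (border '')
j=2 s[j]='b': π[2]=1 (border 'b')
j=3 s[j]='b': k: 1→0; π[3]=1 (border 'b')
j=4 s[j]='b': k: 1→0; π[4]=1 (border 'b')
j=5 s[j]='a': π[5]=2 (border 'ba')
j=6 s[j]='a': k: 2→0; π[6]=0 (border '')
j=7 s[j]='b': π[7]=1 (border 'b')
j=8 s[j]='a': π[8]=2 (border 'ba')
j=9 s[j]='b': π[9]=3 (border 'bab')
j=10 s[j]='a': k: 3→1; π[10]=2 (border 'ba')
j=11 s[j]='b': π[11]=3 (border 'bab')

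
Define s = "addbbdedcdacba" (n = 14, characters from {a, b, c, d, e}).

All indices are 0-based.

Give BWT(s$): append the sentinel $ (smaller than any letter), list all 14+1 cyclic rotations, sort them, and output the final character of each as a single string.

abd$cdbadcdeabd

rank  rotation         last
    0  $addbbdedcdacba  a
    1  a$addbbdedcdacb  b
    2  acba$addbbdedcd  d
    3  addbbdedcdacba$  $
    4  ba$addbbdedcdac  c
    5  bbdedcdacba$add  d
    6  bdedcdacba$addb  b
    7  cba$addbbdedcda  a
    8  cdacba$addbbded  d
    9  dacba$addbbdedc  c
   10  dbbdedcdacba$ad  d
   11  dcdacba$addbbde  e
   12  ddbbdedcdacba$a  a
   13  dedcdacba$addbb  b
   14  edcdacba$addbbd  d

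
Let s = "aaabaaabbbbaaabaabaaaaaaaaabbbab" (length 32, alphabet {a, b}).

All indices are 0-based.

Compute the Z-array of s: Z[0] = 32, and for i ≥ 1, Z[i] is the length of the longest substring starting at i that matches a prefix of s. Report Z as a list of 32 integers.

[32, 2, 1, 0, 4, 2, 1, 0, 0, 0, 0, 6, 2, 1, 0, 2, 1, 0, 3, 3, 3, 3, 3, 3, 4, 2, 1, 0, 0, 0, 1, 0]

Z[0]=32
i=1: i≥r, start 0; Z[1]=2 grow→box=[1,3)
i=2: min(r-i=1, Z[1]=2)=1; Z[2]=1
i=3: i≥r, start 0; Z[3]=0
i=4: i≥r, start 0; Z[4]=4 grow→box=[4,8)
i=5: min(r-i=3, Z[1]=2)=2; Z[5]=2
i=6: min(r-i=2, Z[2]=1)=1; Z[6]=1
i=7: min(r-i=1, Z[3]=0)=0; Z[7]=0
i=8: i≥r, start 0; Z[8]=0
i=9: i≥r, start 0; Z[9]=0
i=10: i≥r, start 0; Z[10]=0
i=11: i≥r, start 0; Z[11]=6 grow→box=[11,17)
i=12: min(r-i=5, Z[1]=2)=2; Z[12]=2
i=13: min(r-i=4, Z[2]=1)=1; Z[13]=1
i=14: min(r-i=3, Z[3]=0)=0; Z[14]=0
i=15: min(r-i=2, Z[4]=4)=2; Z[15]=2
i=16: min(r-i=1, Z[5]=2)=1; Z[16]=1
i=17: i≥r, start 0; Z[17]=0
i=18: i≥r, start 0; Z[18]=3 grow→box=[18,21)
i=19: min(r-i=2, Z[1]=2)=2; Z[19]=3 grow→box=[19,22)
i=20: min(r-i=2, Z[1]=2)=2; Z[20]=3 grow→box=[20,23)
i=21: min(r-i=2, Z[1]=2)=2; Z[21]=3 grow→box=[21,24)
i=22: min(r-i=2, Z[1]=2)=2; Z[22]=3 grow→box=[22,25)
i=23: min(r-i=2, Z[1]=2)=2; Z[23]=3 grow→box=[23,26)
i=24: min(r-i=2, Z[1]=2)=2; Z[24]=4 grow→box=[24,28)
i=25: min(r-i=3, Z[1]=2)=2; Z[25]=2
i=26: min(r-i=2, Z[2]=1)=1; Z[26]=1
i=27: min(r-i=1, Z[3]=0)=0; Z[27]=0
i=28: i≥r, start 0; Z[28]=0
i=29: i≥r, start 0; Z[29]=0
i=30: i≥r, start 0; Z[30]=1 grow→box=[30,31)
i=31: i≥r, start 0; Z[31]=0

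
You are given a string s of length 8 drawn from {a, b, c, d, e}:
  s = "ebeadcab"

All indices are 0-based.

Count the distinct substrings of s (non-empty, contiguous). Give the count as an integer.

33

sorted suffixes:
  #0 SA[0]=6  'ab'
  #1 SA[1]=3  'adcab'
  #2 SA[2]=7  'b'
  #3 SA[3]=1  'beadcab'
  #4 SA[4]=5  'cab'
  #5 SA[5]=4  'dcab'
  #6 SA[6]=2  'eadcab'
  #7 SA[7]=0  'ebeadcab'

SA = [6, 3, 7, 1, 5, 4, 2, 0]
i: (SA[i-1],SA[i]) lcp shared
  1: (6,3) 1 'a'
  2: (3,7) 0 ''
  3: (7,1) 1 'b'
  4: (1,5) 0 ''
  5: (5,4) 0 ''
  6: (4,2) 0 ''
  7: (2,0) 1 'e'

n(n+1)/2 = 8·9/2 = 36
Σ LCP = 0 + 1 + 0 + 1 + 0 + 0 + 0 + 1 = 3
distinct = 36 − 3 = 33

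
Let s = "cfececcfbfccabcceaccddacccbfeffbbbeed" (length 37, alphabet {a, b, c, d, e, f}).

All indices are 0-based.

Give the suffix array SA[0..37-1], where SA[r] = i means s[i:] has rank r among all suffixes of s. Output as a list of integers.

rank→(start, suffix):
  0 → (12, 'abcceaccddacccbfeffbbbeed')
  1 → (22, 'acccbfeffbbbeed')
  2 → (17, 'accddacccbfeffbbbeed')
  3 → (31, 'bbbeed')
  4 → (32, 'bbeed')
  5 → (13, 'bcceaccddacccbfeffbbbeed')
  6 → (33, 'beed')
  7 → (8, 'bfccabcceaccddacccbfeffbbbeed')
  8 → (26, 'bfeffbbbeed')
  9 → (11, 'cabcceaccddacccbfeffbbbeed')
  10 → (25, 'cbfeffbbbeed')
  11 → (10, 'ccabcceaccddacccbfeffbbbeed')
  12 → (24, 'ccbfeffbbbeed')
  13 → (23, 'cccbfeffbbbeed')
  14 → (18, 'ccddacccbfeffbbbeed')
  15 → (14, 'cceaccddacccbfeffbbbeed')
  16 → (5, 'ccfbfccabcceaccddacccbfeffbbbeed')
  17 → (19, 'cddacccbfeffbbbeed')
  18 → (15, 'ceaccddacccbfeffbbbeed')
  19 → (3, 'ceccfbfccabcceaccddacccbfeffbbbeed')
  20 → (6, 'cfbfccabcceaccddacccbfeffbbbeed')
  21 → (0, 'cfececcfbfccabcceaccddacccbfeffbbbeed')
  22 → (36, 'd')
  23 → (21, 'dacccbfeffbbbeed')
  24 → (20, 'ddacccbfeffbbbeed')
  25 → (16, 'eaccddacccbfeffbbbeed')
  26 → (4, 'eccfbfccabcceaccddacccbfeffbbbeed')
  27 → (2, 'ececcfbfccabcceaccddacccbfeffbbbeed')
  28 → (35, 'ed')
  29 → (34, 'eed')
  30 → (28, 'effbbbeed')
  31 → (30, 'fbbbeed')
  32 → (7, 'fbfccabcceaccddacccbfeffbbbeed')
  33 → (9, 'fccabcceaccddacccbfeffbbbeed')
  34 → (1, 'fececcfbfccabcceaccddacccbfeffbbbeed')
  35 → (27, 'feffbbbeed')
  36 → (29, 'ffbbbeed')

[12, 22, 17, 31, 32, 13, 33, 8, 26, 11, 25, 10, 24, 23, 18, 14, 5, 19, 15, 3, 6, 0, 36, 21, 20, 16, 4, 2, 35, 34, 28, 30, 7, 9, 1, 27, 29]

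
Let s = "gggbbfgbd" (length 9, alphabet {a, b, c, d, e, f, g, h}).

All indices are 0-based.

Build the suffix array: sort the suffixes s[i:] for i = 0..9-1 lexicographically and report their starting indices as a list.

[3, 7, 4, 8, 5, 2, 6, 1, 0]

sorted suffixes:
  #0 SA[0]=3  'bbfgbd'
  #1 SA[1]=7  'bd'
  #2 SA[2]=4  'bfgbd'
  #3 SA[3]=8  'd'
  #4 SA[4]=5  'fgbd'
  #5 SA[5]=2  'gbbfgbd'
  #6 SA[6]=6  'gbd'
  #7 SA[7]=1  'ggbbfgbd'
  #8 SA[8]=0  'gggbbfgbd'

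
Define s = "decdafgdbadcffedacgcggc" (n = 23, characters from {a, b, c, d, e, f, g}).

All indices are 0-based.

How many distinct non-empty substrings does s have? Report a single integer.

257

sorted suffixes:
  #0 SA[0]=16  'acgcggc'
  #1 SA[1]=9  'adcffedacgcggc'
  #2 SA[2]=4  'afgdbadcffedacgcggc'
  #3 SA[3]=8  'badcffedacgcggc'
  #4 SA[4]=22  'c'
  #5 SA[5]=2  'cdafgdbadcffedacgcggc'
  #6 SA[6]=11  'cffedacgcggc'
  #7 SA[7]=17  'cgcggc'
  #8 SA[8]=19  'cggc'
  #9 SA[9]=15  'dacgcggc'
  #10 SA[10]=3  'dafgdbadcffedacgcggc'
  #11 SA[11]=7  'dbadcffedacgcggc'
  #12 SA[12]=10  'dcffedacgcggc'
  #13 SA[13]=0  'decdafgdbadcffedacgcggc'
  #14 SA[14]=1  'ecdafgdbadcffedacgcggc'
  #15 SA[15]=14  'edacgcggc'
  #16 SA[16]=13  'fedacgcggc'
  #17 SA[17]=12  'ffedacgcggc'
  #18 SA[18]=5  'fgdbadcffedacgcggc'
  #19 SA[19]=21  'gc'
  #20 SA[20]=18  'gcggc'
  #21 SA[21]=6  'gdbadcffedacgcggc'
  #22 SA[22]=20  'ggc'

SA = [16, 9, 4, 8, 22, 2, 11, 17, 19, 15, 3, 7, 10, 0, 1, 14, 13, 12, 5, 21, 18, 6, 20]
rank  pair      lcp
   1  s[16:],s[9:]  1  'a'
   2  s[9:],s[4:]  1  'a'
   3  s[4:],s[8:]  0  ''
   4  s[8:],s[22:]  0  ''
   5  s[22:],s[2:]  1  'c'
   6  s[2:],s[11:]  1  'c'
   7  s[11:],s[17:]  1  'c'
   8  s[17:],s[19:]  2  'cg'
   9  s[19:],s[15:]  0  ''
  10  s[15:],s[3:]  2  'da'
  11  s[3:],s[7:]  1  'd'
  12  s[7:],s[10:]  1  'd'
  13  s[10:],s[0:]  1  'd'
  14  s[0:],s[1:]  0  ''
  15  s[1:],s[14:]  1  'e'
  16  s[14:],s[13:]  0  ''
  17  s[13:],s[12:]  1  'f'
  18  s[12:],s[5:]  1  'f'
  19  s[5:],s[21:]  0  ''
  20  s[21:],s[18:]  2  'gc'
  21  s[18:],s[6:]  1  'g'
  22  s[6:],s[20:]  1  'g'

n(n+1)/2 = 23·24/2 = 276
Σ LCP = 0 + 1 + 1 + 0 + 0 + 1 + 1 + 1 + 2 + 0 + 2 + 1 + 1 + 1 + 0 + 1 + 0 + 1 + 1 + 0 + 2 + 1 + 1 = 19
distinct = 276 − 19 = 257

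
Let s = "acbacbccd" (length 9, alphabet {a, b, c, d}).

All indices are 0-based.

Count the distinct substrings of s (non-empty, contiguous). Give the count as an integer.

37

rank | idx | suffix
   0 |   0 | acbacbccd
   1 |   3 | acbccd
   2 |   2 | bacbccd
   3 |   5 | bccd
   4 |   1 | cbacbccd
   5 |   4 | cbccd
   6 |   6 | ccd
   7 |   7 | cd
   8 |   8 | d

SA = [0, 3, 2, 5, 1, 4, 6, 7, 8]
[i] adj suffixes → lcp
  [1] 0/3 → 3 ('acb')
  [2] 3/2 → 0 ('')
  [3] 2/5 → 1 ('b')
  [4] 5/1 → 0 ('')
  [5] 1/4 → 2 ('cb')
  [6] 4/6 → 1 ('c')
  [7] 6/7 → 1 ('c')
  [8] 7/8 → 0 ('')

n(n+1)/2 = 9·10/2 = 45
Σ LCP = 0 + 3 + 0 + 1 + 0 + 2 + 1 + 1 + 0 = 8
distinct = 45 − 8 = 37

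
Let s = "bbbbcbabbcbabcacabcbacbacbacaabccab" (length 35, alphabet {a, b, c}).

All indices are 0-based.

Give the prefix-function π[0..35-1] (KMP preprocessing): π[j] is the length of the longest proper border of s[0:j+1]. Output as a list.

[0, 1, 2, 3, 0, 1, 0, 1, 2, 0, 1, 0, 1, 0, 0, 0, 0, 1, 0, 1, 0, 0, 1, 0, 0, 1, 0, 0, 0, 0, 1, 0, 0, 0, 1]

π[0] = 0
j=1 s[j]='b': π[1]=1 (border 'b')
j=2 s[j]='b': π[2]=2 (border 'bb')
j=3 s[j]='b': π[3]=3 (border 'bbb')
j=4 s[j]='c': k: 3→2→1→0; π[4]=0 (border '')
j=5 s[j]='b': π[5]=1 (border 'b')
j=6 s[j]='a': k: 1→0; π[6]=0 (border '')
j=7 s[j]='b': π[7]=1 (border 'b')
j=8 s[j]='b': π[8]=2 (border 'bb')
j=9 s[j]='c': k: 2→1→0; π[9]=0 (border '')
j=10 s[j]='b': π[10]=1 (border 'b')
j=11 s[j]='a': k: 1→0; π[11]=0 (border '')
j=12 s[j]='b': π[12]=1 (border 'b')
j=13 s[j]='c': k: 1→0; π[13]=0 (border '')
j=14 s[j]='a': π[14]=0 (border '')
j=15 s[j]='c': π[15]=0 (border '')
j=16 s[j]='a': π[16]=0 (border '')
j=17 s[j]='b': π[17]=1 (border 'b')
j=18 s[j]='c': k: 1→0; π[18]=0 (border '')
j=19 s[j]='b': π[19]=1 (border 'b')
j=20 s[j]='a': k: 1→0; π[20]=0 (border '')
j=21 s[j]='c': π[21]=0 (border '')
j=22 s[j]='b': π[22]=1 (border 'b')
j=23 s[j]='a': k: 1→0; π[23]=0 (border '')
j=24 s[j]='c': π[24]=0 (border '')
j=25 s[j]='b': π[25]=1 (border 'b')
j=26 s[j]='a': k: 1→0; π[26]=0 (border '')
j=27 s[j]='c': π[27]=0 (border '')
j=28 s[j]='a': π[28]=0 (border '')
j=29 s[j]='a': π[29]=0 (border '')
j=30 s[j]='b': π[30]=1 (border 'b')
j=31 s[j]='c': k: 1→0; π[31]=0 (border '')
j=32 s[j]='c': π[32]=0 (border '')
j=33 s[j]='a': π[33]=0 (border '')
j=34 s[j]='b': π[34]=1 (border 'b')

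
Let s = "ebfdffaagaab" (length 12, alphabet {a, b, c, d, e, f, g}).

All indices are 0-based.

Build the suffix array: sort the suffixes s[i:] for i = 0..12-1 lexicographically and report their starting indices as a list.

rank | idx | suffix
   0 |   9 | aab
   1 |   6 | aagaab
   2 |  10 | ab
   3 |   7 | agaab
   4 |  11 | b
   5 |   1 | bfdffaagaab
   6 |   3 | dffaagaab
   7 |   0 | ebfdffaagaab
   8 |   5 | faagaab
   9 |   2 | fdffaagaab
  10 |   4 | ffaagaab
  11 |   8 | gaab

[9, 6, 10, 7, 11, 1, 3, 0, 5, 2, 4, 8]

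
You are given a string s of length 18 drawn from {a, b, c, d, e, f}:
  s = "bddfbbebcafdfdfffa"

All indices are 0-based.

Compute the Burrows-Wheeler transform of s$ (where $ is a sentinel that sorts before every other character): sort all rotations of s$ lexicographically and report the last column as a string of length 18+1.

rank  rotation             last
    0  $bddfbbebcafdfdfffa  a
    1  a$bddfbbebcafdfdfff  f
    2  afdfdfffa$bddfbbebc  c
    3  bbebcafdfdfffa$bddf  f
    4  bcafdfdfffa$bddfbbe  e
    5  bddfbbebcafdfdfffa$  $
    6  bebcafdfdfffa$bddfb  b
    7  cafdfdfffa$bddfbbeb  b
    8  ddfbbebcafdfdfffa$b  b
    9  dfbbebcafdfdfffa$bd  d
   10  dfdfffa$bddfbbebcaf  f
   11  dfffa$bddfbbebcafdf  f
   12  ebcafdfdfffa$bddfbb  b
   13  fa$bddfbbebcafdfdff  f
   14  fbbebcafdfdfffa$bdd  d
   15  fdfdfffa$bddfbbebca  a
   16  fdfffa$bddfbbebcafd  d
   17  ffa$bddfbbebcafdfdf  f
   18  fffa$bddfbbebcafdfd  d

afcfe$bbbdffbfdadfd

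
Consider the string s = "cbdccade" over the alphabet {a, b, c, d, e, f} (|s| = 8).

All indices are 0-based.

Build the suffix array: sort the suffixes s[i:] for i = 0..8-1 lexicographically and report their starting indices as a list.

[5, 1, 4, 0, 3, 2, 6, 7]

rank | idx | suffix
   0 |   5 | ade
   1 |   1 | bdccade
   2 |   4 | cade
   3 |   0 | cbdccade
   4 |   3 | ccade
   5 |   2 | dccade
   6 |   6 | de
   7 |   7 | e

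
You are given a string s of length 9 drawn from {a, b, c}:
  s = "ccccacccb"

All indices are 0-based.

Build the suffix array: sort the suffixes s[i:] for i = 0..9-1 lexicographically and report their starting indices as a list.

rank | idx | suffix
   0 |   4 | acccb
   1 |   8 | b
   2 |   3 | cacccb
   3 |   7 | cb
   4 |   2 | ccacccb
   5 |   6 | ccb
   6 |   1 | cccacccb
   7 |   5 | cccb
   8 |   0 | ccccacccb

[4, 8, 3, 7, 2, 6, 1, 5, 0]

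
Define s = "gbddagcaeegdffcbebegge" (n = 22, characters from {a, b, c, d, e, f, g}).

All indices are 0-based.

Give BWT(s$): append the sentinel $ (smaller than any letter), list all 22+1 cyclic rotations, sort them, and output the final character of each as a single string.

ecdgcegfdbggbaebfd$aege

rank  rotation                 last
    0  $gbddagcaeegdffcbebegge  e
    1  aeegdffcbebegge$gbddagc  c
    2  agcaeegdffcbebegge$gbdd  d
    3  bddagcaeegdffcbebegge$g  g
    4  bebegge$gbddagcaeegdffc  c
    5  begge$gbddagcaeegdffcbe  e
    6  caeegdffcbebegge$gbddag  g
    7  cbebegge$gbddagcaeegdff  f
    8  dagcaeegdffcbebegge$gbd  d
    9  ddagcaeegdffcbebegge$gb  b
   10  dffcbebegge$gbddagcaeeg  g
   11  e$gbddagcaeegdffcbebegg  g
   12  ebegge$gbddagcaeegdffcb  b
   13  eegdffcbebegge$gbddagca  a
   14  egdffcbebegge$gbddagcae  e
   15  egge$gbddagcaeegdffcbeb  b
   16  fcbebegge$gbddagcaeegdf  f
   17  ffcbebegge$gbddagcaeegd  d
   18  gbddagcaeegdffcbebegge$  $
   19  gcaeegdffcbebegge$gbdda  a
   20  gdffcbebegge$gbddagcaee  e
   21  ge$gbddagcaeegdffcbebeg  g
   22  gge$gbddagcaeegdffcbebe  e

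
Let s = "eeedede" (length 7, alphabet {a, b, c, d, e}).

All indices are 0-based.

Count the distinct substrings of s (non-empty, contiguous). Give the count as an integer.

sorted suffixes:
  #0 SA[0]=5  'de'
  #1 SA[1]=3  'dede'
  #2 SA[2]=6  'e'
  #3 SA[3]=4  'ede'
  #4 SA[4]=2  'edede'
  #5 SA[5]=1  'eedede'
  #6 SA[6]=0  'eeedede'

SA = [5, 3, 6, 4, 2, 1, 0]
[i] adj suffixes → lcp
  [1] 5/3 → 2 ('de')
  [2] 3/6 → 0 ('')
  [3] 6/4 → 1 ('e')
  [4] 4/2 → 3 ('ede')
  [5] 2/1 → 1 ('e')
  [6] 1/0 → 2 ('ee')

n(n+1)/2 = 7·8/2 = 28
Σ LCP = 0 + 2 + 0 + 1 + 3 + 1 + 2 = 9
distinct = 28 − 9 = 19

19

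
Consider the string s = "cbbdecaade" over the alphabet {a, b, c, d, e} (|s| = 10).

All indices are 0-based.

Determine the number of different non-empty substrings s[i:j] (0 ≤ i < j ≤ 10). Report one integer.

49

rank→(start, suffix):
  0 → (6, 'aade')
  1 → (7, 'ade')
  2 → (1, 'bbdecaade')
  3 → (2, 'bdecaade')
  4 → (5, 'caade')
  5 → (0, 'cbbdecaade')
  6 → (8, 'de')
  7 → (3, 'decaade')
  8 → (9, 'e')
  9 → (4, 'ecaade')

SA = [6, 7, 1, 2, 5, 0, 8, 3, 9, 4]
rank  pair      lcp
   1  s[6:],s[7:]  1  'a'
   2  s[7:],s[1:]  0  ''
   3  s[1:],s[2:]  1  'b'
   4  s[2:],s[5:]  0  ''
   5  s[5:],s[0:]  1  'c'
   6  s[0:],s[8:]  0  ''
   7  s[8:],s[3:]  2  'de'
   8  s[3:],s[9:]  0  ''
   9  s[9:],s[4:]  1  'e'

n(n+1)/2 = 10·11/2 = 55
Σ LCP = 0 + 1 + 0 + 1 + 0 + 1 + 0 + 2 + 0 + 1 = 6
distinct = 55 − 6 = 49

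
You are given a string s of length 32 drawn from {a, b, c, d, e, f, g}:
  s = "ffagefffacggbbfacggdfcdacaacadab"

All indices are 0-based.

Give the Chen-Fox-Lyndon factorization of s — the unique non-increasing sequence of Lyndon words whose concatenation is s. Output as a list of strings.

emit factor 1: 'f' (i=0, period=1)
emit factor 2: 'f' (i=1, period=1)
emit factor 3: 'agefff' (i=2, period=6)
emit factor 4: 'acggbbfacggdfcd' (i=8, period=15)
emit factor 5: 'ac' (i=23, period=2)
emit factor 6: 'aacadab' (i=25, period=7)

["f", "f", "agefff", "acggbbfacggdfcd", "ac", "aacadab"]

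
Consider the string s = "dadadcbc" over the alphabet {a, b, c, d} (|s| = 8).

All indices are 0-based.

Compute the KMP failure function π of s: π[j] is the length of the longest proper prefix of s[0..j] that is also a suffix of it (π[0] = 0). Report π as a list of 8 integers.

π[0] = 0
j=1 s[j]='a': π[1]=0 (border '')
j=2 s[j]='d': π[2]=1 (border 'd')
j=3 s[j]='a': π[3]=2 (border 'da')
j=4 s[j]='d': π[4]=3 (border 'dad')
j=5 s[j]='c': k: 3→1→0; π[5]=0 (border '')
j=6 s[j]='b': π[6]=0 (border '')
j=7 s[j]='c': π[7]=0 (border '')

[0, 0, 1, 2, 3, 0, 0, 0]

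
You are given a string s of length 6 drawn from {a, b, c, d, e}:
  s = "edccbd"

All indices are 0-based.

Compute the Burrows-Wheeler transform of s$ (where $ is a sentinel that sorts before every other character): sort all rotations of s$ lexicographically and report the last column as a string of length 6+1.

dccdbe$

rank  rotation last
    0  $edccbd  d
    1  bd$edcc  c
    2  cbd$edc  c
    3  ccbd$ed  d
    4  d$edccb  b
    5  dccbd$e  e
    6  edccbd$  $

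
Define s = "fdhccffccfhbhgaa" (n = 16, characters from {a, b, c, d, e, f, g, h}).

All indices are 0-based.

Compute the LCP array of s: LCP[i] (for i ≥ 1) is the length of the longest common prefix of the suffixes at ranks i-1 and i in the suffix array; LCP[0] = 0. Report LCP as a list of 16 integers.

[0, 1, 0, 0, 3, 1, 2, 0, 0, 1, 1, 1, 0, 0, 1, 1]

sorted suffixes:
  #0 SA[0]=15  'a'
  #1 SA[1]=14  'aa'
  #2 SA[2]=11  'bhgaa'
  #3 SA[3]=3  'ccffccfhbhgaa'
  #4 SA[4]=7  'ccfhbhgaa'
  #5 SA[5]=4  'cffccfhbhgaa'
  #6 SA[6]=8  'cfhbhgaa'
  #7 SA[7]=1  'dhccffccfhbhgaa'
  #8 SA[8]=6  'fccfhbhgaa'
  #9 SA[9]=0  'fdhccffccfhbhgaa'
  #10 SA[10]=5  'ffccfhbhgaa'
  #11 SA[11]=9  'fhbhgaa'
  #12 SA[12]=13  'gaa'
  #13 SA[13]=10  'hbhgaa'
  #14 SA[14]=2  'hccffccfhbhgaa'
  #15 SA[15]=12  'hgaa'

SA = [15, 14, 11, 3, 7, 4, 8, 1, 6, 0, 5, 9, 13, 10, 2, 12]
[i] adj suffixes → lcp
  [1] 15/14 → 1 ('a')
  [2] 14/11 → 0 ('')
  [3] 11/3 → 0 ('')
  [4] 3/7 → 3 ('ccf')
  [5] 7/4 → 1 ('c')
  [6] 4/8 → 2 ('cf')
  [7] 8/1 → 0 ('')
  [8] 1/6 → 0 ('')
  [9] 6/0 → 1 ('f')
  [10] 0/5 → 1 ('f')
  [11] 5/9 → 1 ('f')
  [12] 9/13 → 0 ('')
  [13] 13/10 → 0 ('')
  [14] 10/2 → 1 ('h')
  [15] 2/12 → 1 ('h')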